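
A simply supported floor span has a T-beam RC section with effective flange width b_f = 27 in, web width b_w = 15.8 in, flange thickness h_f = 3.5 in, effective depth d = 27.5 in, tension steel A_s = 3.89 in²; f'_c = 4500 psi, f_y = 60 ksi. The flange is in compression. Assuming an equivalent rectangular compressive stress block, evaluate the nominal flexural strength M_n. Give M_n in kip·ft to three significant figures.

Tension: T = A_s f_y = 3.89 × 60 = 233.4 kips.
Try a within the flange: a = T/(0.85 f'_c b_f) = 233.4/(0.85 × 4.5 × 27) = 2.260 in.
Since a = 2.260 ≤ h_f = 3.5 in, the stress block lies entirely in the flange; analyse as a rectangular beam of width b_f.
M_n = T(d − a/2) = 233.4 × (27.5 − 1.13) = 6154.8 kip·in.
M_n = 6154.8/12 = 512.90 kip·ft.

M_n ≈ 513 kip·ft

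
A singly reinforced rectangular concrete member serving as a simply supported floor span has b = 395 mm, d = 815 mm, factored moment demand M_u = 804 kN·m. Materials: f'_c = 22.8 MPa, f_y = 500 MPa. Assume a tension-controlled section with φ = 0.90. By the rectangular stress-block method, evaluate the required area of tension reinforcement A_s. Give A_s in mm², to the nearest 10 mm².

A_s ≈ 2430 mm²

M_n = M_u/φ = 804/0.90 = 893.333 kN·m.
With M_n = 0.85 f'_c a b (d − a/2), solve the quadratic for a:
a = d − √(d² − 2M_n/(0.85 f'_c b)) = 815 − √(815² − 2 × 893.333×10⁶/(0.85 × 22.8 × 395)) = 158.62 mm.
A_s = 0.85 f'_c a b / f_y = 0.85 × 22.8 × 158.62 × 395 / 500 = 2428.5 mm².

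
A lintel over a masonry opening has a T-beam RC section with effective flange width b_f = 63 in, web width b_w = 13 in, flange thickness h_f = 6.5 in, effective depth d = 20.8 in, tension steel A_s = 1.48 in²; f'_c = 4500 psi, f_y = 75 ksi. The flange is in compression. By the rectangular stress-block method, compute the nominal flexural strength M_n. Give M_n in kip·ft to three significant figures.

Tension: T = A_s f_y = 1.48 × 75 = 111 kips.
Try a within the flange: a = T/(0.85 f'_c b_f) = 111/(0.85 × 4.5 × 63) = 0.461 in.
Since a = 0.461 ≤ h_f = 6.5 in, the stress block lies entirely in the flange; analyse as a rectangular beam of width b_f.
M_n = T(d − a/2) = 111 × (20.8 − 0.2305) = 2283.2 kip·in.
M_n = 2283.2/12 = 190.27 kip·ft.

M_n ≈ 190 kip·ft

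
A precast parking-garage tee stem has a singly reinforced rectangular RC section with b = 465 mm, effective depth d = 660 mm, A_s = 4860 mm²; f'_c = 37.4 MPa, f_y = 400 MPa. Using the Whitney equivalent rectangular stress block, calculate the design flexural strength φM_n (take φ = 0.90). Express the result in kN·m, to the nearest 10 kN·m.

φM_n ≈ 1040 kN·m

T = A_s f_y = 4860 × 400 = 1944000 N = 1944 kN.
From C = T: a = T/(0.85 f'_c b) = 1944000/(0.85 × 37.4 × 465) = 131.51 mm.
M_n = T(d − a/2) = 1944 kN × (660 − 65.755) mm = 1155.21 kN·m.
φM_n = 0.90 × 1155.21 = 1039.69 kN·m.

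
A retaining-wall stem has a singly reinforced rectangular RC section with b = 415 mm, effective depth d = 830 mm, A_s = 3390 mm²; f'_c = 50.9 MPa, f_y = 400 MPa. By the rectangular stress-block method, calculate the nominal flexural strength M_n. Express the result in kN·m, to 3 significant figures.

M_n ≈ 1070 kN·m

T = A_s f_y = 3390 × 400 = 1356000 N = 1356 kN.
From C = T: a = T/(0.85 f'_c b) = 1356000/(0.85 × 50.9 × 415) = 75.52 mm.
M_n = T(d − a/2) = 1356 kN × (830 − 37.76) mm = 1074.28 kN·m.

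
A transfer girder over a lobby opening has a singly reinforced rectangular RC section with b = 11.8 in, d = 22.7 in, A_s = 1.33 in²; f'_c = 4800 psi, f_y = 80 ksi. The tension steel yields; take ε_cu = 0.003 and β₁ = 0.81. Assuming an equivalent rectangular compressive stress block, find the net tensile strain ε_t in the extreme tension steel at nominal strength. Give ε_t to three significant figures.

a = A_s f_y/(0.85 f'_c b) = 2.210 in.
β₁ = 0.81, so c = a/β₁ = 2.210/0.81 = 2.728 in.
From the linear strain diagram with ε_cu = 0.003: ε_t = 0.003 (d − c)/c = 0.003 × (22.7 − 2.728)/2.728 = 0.0220.
Since ε_t ≥ 0.005, the section is tension-controlled.

ε_t ≈ 0.0220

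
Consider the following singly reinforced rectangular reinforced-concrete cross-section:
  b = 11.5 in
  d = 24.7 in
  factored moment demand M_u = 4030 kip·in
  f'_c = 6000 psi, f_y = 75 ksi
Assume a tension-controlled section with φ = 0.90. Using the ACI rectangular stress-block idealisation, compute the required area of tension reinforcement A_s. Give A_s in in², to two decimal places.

M_n = M_u/φ = 4030/0.90 = 4477.78 kip·in.
From M_n = 0.85 f'_c a b (d − a/2):
a = d − √(d² − 2M_n/(0.85 f'_c b)) = 24.7 − √(24.7² − 2 × 4477.78/(0.85 × 6 × 11.5)) = 3.313 in.
A_s = 0.85 f'_c a b / f_y = 0.85 × 6 × 3.313 × 11.5 / 75 = 2.591 in².

A_s ≈ 2.59 in²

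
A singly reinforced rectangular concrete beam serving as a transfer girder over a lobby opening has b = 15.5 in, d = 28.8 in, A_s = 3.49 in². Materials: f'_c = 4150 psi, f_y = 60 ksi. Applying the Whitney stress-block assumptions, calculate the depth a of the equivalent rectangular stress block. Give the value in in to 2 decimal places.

a ≈ 3.83 in

T = A_s f_y = 3.49 × 60 = 209.4 kips.
a = T/(0.85 f'_c b) = 209.4/(0.85 × 4.15 × 15.5) = 3.83 in.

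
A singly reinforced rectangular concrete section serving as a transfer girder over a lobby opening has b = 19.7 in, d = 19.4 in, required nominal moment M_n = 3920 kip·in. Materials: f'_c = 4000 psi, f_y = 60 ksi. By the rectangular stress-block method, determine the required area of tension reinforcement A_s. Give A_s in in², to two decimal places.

From M_n = 0.85 f'_c a b (d − a/2):
a = d − √(d² − 2M_n/(0.85 f'_c b)) = 19.4 − √(19.4² − 2 × 3920/(0.85 × 4 × 19.7)) = 3.297 in.
A_s = 0.85 f'_c a b / f_y = 0.85 × 4 × 3.297 × 19.7 / 60 = 3.681 in².

A_s ≈ 3.68 in²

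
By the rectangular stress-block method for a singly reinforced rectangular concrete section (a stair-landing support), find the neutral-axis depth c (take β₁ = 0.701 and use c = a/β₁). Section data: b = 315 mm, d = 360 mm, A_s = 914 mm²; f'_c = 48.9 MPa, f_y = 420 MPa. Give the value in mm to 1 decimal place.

T = A_s f_y = 914 × 420 = 383880 N = 383.88 kN.
Setting C = 0.85 f'_c a b equal to T: a = 383880/(0.85 × 48.9 × 315) = 29.320 mm.
With β₁ = 0.701, c = a/β₁ = 29.320/0.701 = 41.8 mm.

c ≈ 41.8 mm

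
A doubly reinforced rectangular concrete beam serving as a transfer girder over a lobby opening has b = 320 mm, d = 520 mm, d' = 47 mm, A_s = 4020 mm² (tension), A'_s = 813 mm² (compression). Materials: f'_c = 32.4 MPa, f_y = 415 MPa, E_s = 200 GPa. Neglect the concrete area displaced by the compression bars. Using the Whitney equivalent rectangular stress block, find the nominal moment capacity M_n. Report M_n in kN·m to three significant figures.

M_n ≈ 751 kN·m

Assume both tension and compression steel yield.
Net tension couple steel: A_s − A'_s = 3207 mm².
a = (A_s − A'_s) f_y / (0.85 f'_c b) = 1330905/(0.85 × 32.4 × 320) = 151.02 mm.
c = a/β₁ = 151.02/0.819 = 184.40 mm; ε'_s = 0.003(c − d')/c = 0.0022 ≥ f_y/E_s = 0.0021, so compression steel does yield.
M_n = (A_s − A'_s) f_y (d − a/2) + A'_s f_y (d − d') = [1330905 × (520 − 75.51) + 337395 × (520 − 47)] × 10⁻⁶ = 591.57 + 159.59 = 751.16 kN·m.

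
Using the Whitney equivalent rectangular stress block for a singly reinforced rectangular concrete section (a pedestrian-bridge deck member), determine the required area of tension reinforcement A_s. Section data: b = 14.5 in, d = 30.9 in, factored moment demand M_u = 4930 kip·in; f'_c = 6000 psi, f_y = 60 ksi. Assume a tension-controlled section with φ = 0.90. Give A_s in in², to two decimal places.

M_n = M_u/φ = 4930/0.90 = 5477.78 kip·in.
From M_n = 0.85 f'_c a b (d − a/2):
a = d − √(d² − 2M_n/(0.85 f'_c b)) = 30.9 − √(30.9² − 2 × 5477.78/(0.85 × 6 × 14.5)) = 2.498 in.
A_s = 0.85 f'_c a b / f_y = 0.85 × 6 × 2.498 × 14.5 / 60 = 3.079 in².

A_s ≈ 3.08 in²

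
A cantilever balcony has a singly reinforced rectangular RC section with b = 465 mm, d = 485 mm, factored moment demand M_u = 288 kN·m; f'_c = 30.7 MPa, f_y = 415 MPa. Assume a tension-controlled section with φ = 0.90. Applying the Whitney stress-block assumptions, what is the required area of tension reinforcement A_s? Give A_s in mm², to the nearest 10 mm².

M_n = M_u/φ = 288/0.90 = 320 kN·m.
With M_n = 0.85 f'_c a b (d − a/2), solve the quadratic for a:
a = d − √(d² − 2M_n/(0.85 f'_c b)) = 485 − √(485² − 2 × 320×10⁶/(0.85 × 30.7 × 465)) = 57.82 mm.
A_s = 0.85 f'_c a b / f_y = 0.85 × 30.7 × 57.82 × 465 / 415 = 1690.6 mm².

A_s ≈ 1690 mm²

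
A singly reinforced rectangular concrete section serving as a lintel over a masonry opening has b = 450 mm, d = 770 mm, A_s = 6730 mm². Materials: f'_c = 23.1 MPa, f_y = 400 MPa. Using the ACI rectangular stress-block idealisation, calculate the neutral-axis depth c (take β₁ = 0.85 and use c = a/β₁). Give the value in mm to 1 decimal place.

T = A_s f_y = 6730 × 400 = 2692000 N = 2692 kN.
Setting C = 0.85 f'_c a b equal to T: a = 2692000/(0.85 × 23.1 × 450) = 304.671 mm.
With β₁ = 0.85, c = a/β₁ = 304.671/0.85 = 358.4 mm.

c ≈ 358.4 mm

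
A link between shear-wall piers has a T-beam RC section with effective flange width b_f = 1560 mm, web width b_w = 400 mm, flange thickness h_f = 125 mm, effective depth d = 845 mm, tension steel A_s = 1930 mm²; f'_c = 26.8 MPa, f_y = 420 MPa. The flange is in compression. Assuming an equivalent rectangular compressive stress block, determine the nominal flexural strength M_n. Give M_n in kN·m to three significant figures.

M_n ≈ 676 kN·m

Tension: T = A_s f_y = 1930 × 420 = 810600 N.
Try a within the flange: a = T/(0.85 f'_c b_f) = 810600/(0.85 × 26.8 × 1560) = 22.81 mm.
Since a = 22.81 ≤ h_f = 125 mm, the stress block lies entirely in the flange; analyse as a rectangular beam of width b_f.
M_n = T(d − a/2) = 810600 × (845 − 11.405) = 675.71 × 10⁶ N·mm.
M_n = 675.71 kN·m.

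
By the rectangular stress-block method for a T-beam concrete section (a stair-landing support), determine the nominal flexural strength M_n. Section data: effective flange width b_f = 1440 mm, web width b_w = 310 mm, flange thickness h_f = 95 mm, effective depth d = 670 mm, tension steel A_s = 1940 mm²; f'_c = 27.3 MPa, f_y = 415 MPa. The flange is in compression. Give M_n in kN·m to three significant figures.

Tension: T = A_s f_y = 1940 × 415 = 805100 N.
Try a within the flange: a = T/(0.85 f'_c b_f) = 805100/(0.85 × 27.3 × 1440) = 24.09 mm.
Since a = 24.09 ≤ h_f = 95 mm, the stress block lies entirely in the flange; analyse as a rectangular beam of width b_f.
M_n = T(d − a/2) = 805100 × (670 − 12.045) = 529.72 × 10⁶ N·mm.
M_n = 529.72 kN·m.

M_n ≈ 530 kN·m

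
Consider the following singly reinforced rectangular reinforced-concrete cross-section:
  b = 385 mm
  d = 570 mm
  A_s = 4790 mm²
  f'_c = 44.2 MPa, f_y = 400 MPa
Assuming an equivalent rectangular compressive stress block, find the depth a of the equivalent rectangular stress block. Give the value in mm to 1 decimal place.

T = A_s f_y = 4790 × 400 = 1916000 N = 1916 kN.
Setting C = 0.85 f'_c a b equal to T: a = 1916000/(0.85 × 44.2 × 385) = 132.5 mm.

a ≈ 132.5 mm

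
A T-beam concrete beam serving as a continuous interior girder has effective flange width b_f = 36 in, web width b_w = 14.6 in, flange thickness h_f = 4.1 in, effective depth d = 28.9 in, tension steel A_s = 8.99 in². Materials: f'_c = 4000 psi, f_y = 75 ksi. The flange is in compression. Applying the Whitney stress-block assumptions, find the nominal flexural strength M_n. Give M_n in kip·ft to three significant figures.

Tension: T = A_s f_y = 8.99 × 75 = 674.25 kips.
Try a within the flange: a = T/(0.85 f'_c b_f) = 674.25/(0.85 × 4 × 36) = 5.509 in.
a = 5.509 > h_f = 4.1 in: the block extends into the web. Split into flange-overhang and web parts.
C_f = 0.85 f'_c (b_f − b_w) h_f = 0.85 × 4 × (36 − 14.6) × 4.1 = 298.3 kips.
Remaining web compression depth: a_w = (T − C_f)/(0.85 f'_c b_w) = (674.25 − 298.3)/(0.85 × 4 × 14.6) = 7.574 in.
M_n = C_f(d − h_f/2) + (T − C_f)(d − a_w/2) = 298.3 × (28.9 − 2.05) + 375.95 × (28.9 − 3.787) = 8009.4 + 9441.2 = 17450.6 kip·in.
M_n = 17450.6/12 = 1454.22 kip·ft.

M_n ≈ 1450 kip·ft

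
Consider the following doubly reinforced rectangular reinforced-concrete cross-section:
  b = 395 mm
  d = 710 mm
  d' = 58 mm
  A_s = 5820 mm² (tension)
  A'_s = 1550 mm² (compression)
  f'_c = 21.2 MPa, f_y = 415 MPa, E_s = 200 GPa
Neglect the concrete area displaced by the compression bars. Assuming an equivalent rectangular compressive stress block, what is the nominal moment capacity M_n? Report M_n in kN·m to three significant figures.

Assume both tension and compression steel yield.
Net tension couple steel: A_s − A'_s = 4270 mm².
a = (A_s − A'_s) f_y / (0.85 f'_c b) = 1772050/(0.85 × 21.2 × 395) = 248.96 mm.
c = a/β₁ = 248.96/0.85 = 292.89 mm; ε'_s = 0.003(c − d')/c = 0.0024 ≥ f_y/E_s = 0.0021, so compression steel does yield.
M_n = (A_s − A'_s) f_y (d − a/2) + A'_s f_y (d − d') = [1772050 × (710 − 124.48) + 643250 × (710 − 58)] × 10⁻⁶ = 1037.57 + 419.40 = 1456.97 kN·m.

M_n ≈ 1460 kN·m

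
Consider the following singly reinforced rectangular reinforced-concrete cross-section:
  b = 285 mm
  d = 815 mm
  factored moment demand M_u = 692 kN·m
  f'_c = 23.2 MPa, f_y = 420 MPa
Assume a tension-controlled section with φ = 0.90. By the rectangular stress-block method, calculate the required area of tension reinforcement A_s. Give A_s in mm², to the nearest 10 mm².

M_n = M_u/φ = 692/0.90 = 768.889 kN·m.
With M_n = 0.85 f'_c a b (d − a/2), solve the quadratic for a:
a = d − √(d² − 2M_n/(0.85 f'_c b)) = 815 − √(815² − 2 × 768.889×10⁶/(0.85 × 23.2 × 285)) = 190.01 mm.
A_s = 0.85 f'_c a b / f_y = 0.85 × 23.2 × 190.01 × 285 / 420 = 2542.6 mm².

A_s ≈ 2540 mm²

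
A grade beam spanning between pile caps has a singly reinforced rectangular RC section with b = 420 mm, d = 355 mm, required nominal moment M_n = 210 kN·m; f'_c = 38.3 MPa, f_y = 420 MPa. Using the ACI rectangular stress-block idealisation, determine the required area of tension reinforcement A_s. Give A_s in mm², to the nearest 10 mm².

With M_n = 0.85 f'_c a b (d − a/2), solve the quadratic for a:
a = d − √(d² − 2M_n/(0.85 f'_c b)) = 355 − √(355² − 2 × 210×10⁶/(0.85 × 38.3 × 420)) = 46.28 mm.
A_s = 0.85 f'_c a b / f_y = 0.85 × 38.3 × 46.28 × 420 / 420 = 1506.6 mm².

A_s ≈ 1510 mm²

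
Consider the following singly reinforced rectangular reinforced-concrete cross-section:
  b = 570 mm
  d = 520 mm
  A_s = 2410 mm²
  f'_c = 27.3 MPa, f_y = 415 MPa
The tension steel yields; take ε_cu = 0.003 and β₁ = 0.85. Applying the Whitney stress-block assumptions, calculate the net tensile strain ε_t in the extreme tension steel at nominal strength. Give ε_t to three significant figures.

a = A_s f_y/(0.85 f'_c b) = 75.62 mm.
β₁ = 0.85, so c = a/β₁ = 75.62/0.85 = 88.96 mm.
From the linear strain diagram with ε_cu = 0.003: ε_t = 0.003 (d − c)/c = 0.003 × (520 − 88.96)/88.96 = 0.0145.
Since ε_t ≥ 0.005, the section is tension-controlled.

ε_t ≈ 0.0145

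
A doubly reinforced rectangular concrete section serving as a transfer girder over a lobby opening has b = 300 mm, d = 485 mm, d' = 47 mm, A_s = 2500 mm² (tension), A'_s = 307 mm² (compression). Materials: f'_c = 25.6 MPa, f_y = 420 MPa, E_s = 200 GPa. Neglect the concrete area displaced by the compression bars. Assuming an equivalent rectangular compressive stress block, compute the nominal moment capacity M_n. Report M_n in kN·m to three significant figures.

Assume both tension and compression steel yield.
Net tension couple steel: A_s − A'_s = 2193 mm².
a = (A_s − A'_s) f_y / (0.85 f'_c b) = 921060/(0.85 × 25.6 × 300) = 141.09 mm.
c = a/β₁ = 141.09/0.85 = 165.99 mm; ε'_s = 0.003(c − d')/c = 0.0022 ≥ f_y/E_s = 0.0021, so compression steel does yield.
M_n = (A_s − A'_s) f_y (d − a/2) + A'_s f_y (d − d') = [921060 × (485 − 70.545) + 128940 × (485 − 47)] × 10⁻⁶ = 381.74 + 56.48 = 438.22 kN·m.

M_n ≈ 438 kN·m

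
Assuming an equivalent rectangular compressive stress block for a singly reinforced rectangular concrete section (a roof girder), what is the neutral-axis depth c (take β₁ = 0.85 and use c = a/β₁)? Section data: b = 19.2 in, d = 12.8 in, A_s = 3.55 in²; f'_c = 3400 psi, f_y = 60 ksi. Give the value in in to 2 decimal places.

c ≈ 4.52 in

T = A_s f_y = 3.55 × 60 = 213 kips.
a = T/(0.85 f'_c b) = 213/(0.85 × 3.4 × 19.2) = 3.8387 in.
With β₁ = 0.85, c = a/β₁ = 3.8387/0.85 = 4.52 in.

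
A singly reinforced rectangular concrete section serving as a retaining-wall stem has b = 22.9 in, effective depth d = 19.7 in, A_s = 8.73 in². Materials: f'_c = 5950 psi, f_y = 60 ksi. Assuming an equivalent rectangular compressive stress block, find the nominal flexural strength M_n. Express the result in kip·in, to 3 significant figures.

T = A_s f_y = 8.73 × 60 = 523.8 kips.
a = T/(0.85 f'_c b) = 523.8/(0.85 × 5.95 × 22.9) = 4.523 in.
M_n = T(d − a/2) = 523.8 × (19.7 − 2.2615) = 9134.3 kip·in.

M_n ≈ 9130 kip·in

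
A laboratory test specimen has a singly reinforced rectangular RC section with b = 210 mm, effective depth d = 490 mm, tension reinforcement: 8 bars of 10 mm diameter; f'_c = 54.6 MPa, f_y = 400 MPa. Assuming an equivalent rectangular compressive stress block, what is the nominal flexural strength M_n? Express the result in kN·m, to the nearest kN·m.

A_s = 8 × 78.5 = 628 mm².
T = A_s f_y = 628 × 400 = 251200 N = 251.2 kN.
From C = T: a = T/(0.85 f'_c b) = 251200/(0.85 × 54.6 × 210) = 25.77 mm.
M_n = T(d − a/2) = 251.2 kN × (490 − 12.885) mm = 119.85 kN·m.

M_n ≈ 120 kN·m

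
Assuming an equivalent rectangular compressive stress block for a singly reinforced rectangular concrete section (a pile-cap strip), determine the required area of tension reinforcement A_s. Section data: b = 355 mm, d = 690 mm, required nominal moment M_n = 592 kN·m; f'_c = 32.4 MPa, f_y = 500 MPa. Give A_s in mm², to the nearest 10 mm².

With M_n = 0.85 f'_c a b (d − a/2), solve the quadratic for a:
a = d − √(d² − 2M_n/(0.85 f'_c b)) = 690 − √(690² − 2 × 592×10⁶/(0.85 × 32.4 × 355)) = 94.18 mm.
A_s = 0.85 f'_c a b / f_y = 0.85 × 32.4 × 94.18 × 355 / 500 = 1841.5 mm².

A_s ≈ 1840 mm²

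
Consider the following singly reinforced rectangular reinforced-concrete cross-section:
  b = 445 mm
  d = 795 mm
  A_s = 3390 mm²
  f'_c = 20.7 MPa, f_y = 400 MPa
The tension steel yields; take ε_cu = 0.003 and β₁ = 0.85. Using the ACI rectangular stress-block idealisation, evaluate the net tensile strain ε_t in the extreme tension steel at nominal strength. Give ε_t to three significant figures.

a = A_s f_y/(0.85 f'_c b) = 173.19 mm.
β₁ = 0.85, so c = a/β₁ = 173.19/0.85 = 203.75 mm.
From the linear strain diagram with ε_cu = 0.003: ε_t = 0.003 (d − c)/c = 0.003 × (795 − 203.75)/203.75 = 0.00871.
Since ε_t ≥ 0.005, the section is tension-controlled.

ε_t ≈ 0.00871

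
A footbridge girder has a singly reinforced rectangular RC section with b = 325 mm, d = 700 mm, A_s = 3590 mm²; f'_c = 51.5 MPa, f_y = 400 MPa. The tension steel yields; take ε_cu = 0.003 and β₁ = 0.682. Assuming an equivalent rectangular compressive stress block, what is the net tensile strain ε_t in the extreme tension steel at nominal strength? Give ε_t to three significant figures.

a = A_s f_y/(0.85 f'_c b) = 100.94 mm.
β₁ = 0.682, so c = a/β₁ = 100.94/0.682 = 148.01 mm.
From the linear strain diagram with ε_cu = 0.003: ε_t = 0.003 (d − c)/c = 0.003 × (700 − 148.01)/148.01 = 0.0112.
Since ε_t ≥ 0.005, the section is tension-controlled.

ε_t ≈ 0.0112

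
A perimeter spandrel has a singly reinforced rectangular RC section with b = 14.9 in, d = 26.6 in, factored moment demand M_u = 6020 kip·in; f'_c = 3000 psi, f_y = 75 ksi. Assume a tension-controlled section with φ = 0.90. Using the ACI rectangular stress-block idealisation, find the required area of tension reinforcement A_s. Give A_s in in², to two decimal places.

M_n = M_u/φ = 6020/0.90 = 6688.89 kip·in.
From M_n = 0.85 f'_c a b (d − a/2):
a = d − √(d² − 2M_n/(0.85 f'_c b)) = 26.6 − √(26.6² − 2 × 6688.89/(0.85 × 3 × 14.9)) = 7.746 in.
A_s = 0.85 f'_c a b / f_y = 0.85 × 3 × 7.746 × 14.9 / 75 = 3.924 in².

A_s ≈ 3.92 in²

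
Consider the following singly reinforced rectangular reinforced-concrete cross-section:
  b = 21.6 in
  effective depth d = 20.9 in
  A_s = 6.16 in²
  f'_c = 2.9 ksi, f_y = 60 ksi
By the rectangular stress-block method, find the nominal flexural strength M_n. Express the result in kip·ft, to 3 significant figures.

M_n ≈ 537 kip·ft

T = A_s f_y = 6.16 × 60 = 369.6 kips.
a = T/(0.85 f'_c b) = 369.6/(0.85 × 2.9 × 21.6) = 6.942 in.
M_n = T(d − a/2) = 369.6 × (20.9 − 3.471) = 6441.8 kip·in = 6441.8/12 = 536.82 kip·ft.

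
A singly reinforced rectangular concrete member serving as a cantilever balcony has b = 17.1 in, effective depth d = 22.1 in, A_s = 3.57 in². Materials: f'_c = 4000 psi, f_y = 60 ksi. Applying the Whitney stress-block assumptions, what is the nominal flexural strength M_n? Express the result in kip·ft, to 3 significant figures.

M_n ≈ 362 kip·ft

T = A_s f_y = 3.57 × 60 = 214.2 kips.
a = T/(0.85 f'_c b) = 214.2/(0.85 × 4 × 17.1) = 3.684 in.
M_n = T(d − a/2) = 214.2 × (22.1 − 1.842) = 4339.3 kip·in = 4339.3/12 = 361.61 kip·ft.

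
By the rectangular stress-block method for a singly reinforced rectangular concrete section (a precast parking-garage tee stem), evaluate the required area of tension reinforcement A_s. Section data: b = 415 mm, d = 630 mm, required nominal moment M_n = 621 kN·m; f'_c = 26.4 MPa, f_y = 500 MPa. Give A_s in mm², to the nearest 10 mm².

With M_n = 0.85 f'_c a b (d − a/2), solve the quadratic for a:
a = d − √(d² − 2M_n/(0.85 f'_c b)) = 630 − √(630² − 2 × 621×10⁶/(0.85 × 26.4 × 415)) = 116.65 mm.
A_s = 0.85 f'_c a b / f_y = 0.85 × 26.4 × 116.65 × 415 / 500 = 2172.6 mm².

A_s ≈ 2170 mm²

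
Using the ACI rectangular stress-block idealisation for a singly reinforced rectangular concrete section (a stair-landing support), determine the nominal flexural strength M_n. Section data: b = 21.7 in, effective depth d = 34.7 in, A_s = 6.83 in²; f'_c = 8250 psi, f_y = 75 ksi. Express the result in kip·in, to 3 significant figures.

T = A_s f_y = 6.83 × 75 = 512.25 kips.
a = T/(0.85 f'_c b) = 512.25/(0.85 × 8.25 × 21.7) = 3.366 in.
M_n = T(d − a/2) = 512.25 × (34.7 − 1.683) = 16913.0 kip·in.

M_n ≈ 16900 kip·in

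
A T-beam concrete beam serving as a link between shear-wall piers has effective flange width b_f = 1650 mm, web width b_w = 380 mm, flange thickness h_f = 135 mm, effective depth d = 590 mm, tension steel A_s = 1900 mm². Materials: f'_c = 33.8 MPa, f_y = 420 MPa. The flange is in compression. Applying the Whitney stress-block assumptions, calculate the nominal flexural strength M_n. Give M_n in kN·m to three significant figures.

M_n ≈ 464 kN·m

Tension: T = A_s f_y = 1900 × 420 = 798000 N.
Try a within the flange: a = T/(0.85 f'_c b_f) = 798000/(0.85 × 33.8 × 1650) = 16.83 mm.
Since a = 16.83 ≤ h_f = 135 mm, the stress block lies entirely in the flange; analyse as a rectangular beam of width b_f.
M_n = T(d − a/2) = 798000 × (590 − 8.415) = 464.10 × 10⁶ N·mm.
M_n = 464.10 kN·m.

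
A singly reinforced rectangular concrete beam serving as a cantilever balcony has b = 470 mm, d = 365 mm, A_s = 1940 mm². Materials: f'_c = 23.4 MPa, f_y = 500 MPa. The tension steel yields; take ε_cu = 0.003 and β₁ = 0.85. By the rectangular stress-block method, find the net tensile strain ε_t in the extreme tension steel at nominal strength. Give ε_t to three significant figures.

ε_t ≈ 0.00597

a = A_s f_y/(0.85 f'_c b) = 103.76 mm.
β₁ = 0.85, so c = a/β₁ = 103.76/0.85 = 122.07 mm.
From the linear strain diagram with ε_cu = 0.003: ε_t = 0.003 (d − c)/c = 0.003 × (365 − 122.07)/122.07 = 0.00597.
Since ε_t ≥ 0.005, the section is tension-controlled.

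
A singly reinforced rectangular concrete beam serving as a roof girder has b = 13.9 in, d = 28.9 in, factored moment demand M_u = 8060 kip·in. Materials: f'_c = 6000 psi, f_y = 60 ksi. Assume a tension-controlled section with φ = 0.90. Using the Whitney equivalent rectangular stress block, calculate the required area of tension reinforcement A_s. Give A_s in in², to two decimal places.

M_n = M_u/φ = 8060/0.90 = 8955.56 kip·in.
From M_n = 0.85 f'_c a b (d − a/2):
a = d − √(d² − 2M_n/(0.85 f'_c b)) = 28.9 − √(28.9² − 2 × 8955.56/(0.85 × 6 × 13.9)) = 4.764 in.
A_s = 0.85 f'_c a b / f_y = 0.85 × 6 × 4.764 × 13.9 / 60 = 5.629 in².

A_s ≈ 5.63 in²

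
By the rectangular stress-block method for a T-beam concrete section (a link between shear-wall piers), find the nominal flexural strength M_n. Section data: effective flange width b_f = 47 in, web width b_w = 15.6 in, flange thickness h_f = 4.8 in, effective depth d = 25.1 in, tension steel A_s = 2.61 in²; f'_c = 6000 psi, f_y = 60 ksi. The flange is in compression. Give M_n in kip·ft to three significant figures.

M_n ≈ 323 kip·ft

Tension: T = A_s f_y = 2.61 × 60 = 156.6 kips.
Try a within the flange: a = T/(0.85 f'_c b_f) = 156.6/(0.85 × 6 × 47) = 0.653 in.
Since a = 0.653 ≤ h_f = 4.8 in, the stress block lies entirely in the flange; analyse as a rectangular beam of width b_f.
M_n = T(d − a/2) = 156.6 × (25.1 − 0.3265) = 3879.5 kip·in.
M_n = 3879.5/12 = 323.29 kip·ft.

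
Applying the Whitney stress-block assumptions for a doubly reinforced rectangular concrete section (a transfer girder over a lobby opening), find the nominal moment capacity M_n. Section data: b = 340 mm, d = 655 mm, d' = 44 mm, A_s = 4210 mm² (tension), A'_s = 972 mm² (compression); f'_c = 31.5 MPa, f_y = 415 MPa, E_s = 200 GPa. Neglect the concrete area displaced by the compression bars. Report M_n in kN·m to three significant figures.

Assume both tension and compression steel yield.
Net tension couple steel: A_s − A'_s = 3238 mm².
a = (A_s − A'_s) f_y / (0.85 f'_c b) = 1343770/(0.85 × 31.5 × 340) = 147.61 mm.
c = a/β₁ = 147.61/0.825 = 178.92 mm; ε'_s = 0.003(c − d')/c = 0.0023 ≥ f_y/E_s = 0.0021, so compression steel does yield.
M_n = (A_s − A'_s) f_y (d − a/2) + A'_s f_y (d − d') = [1343770 × (655 − 73.805) + 403380 × (655 − 44)] × 10⁻⁶ = 780.99 + 246.47 = 1027.46 kN·m.

M_n ≈ 1030 kN·m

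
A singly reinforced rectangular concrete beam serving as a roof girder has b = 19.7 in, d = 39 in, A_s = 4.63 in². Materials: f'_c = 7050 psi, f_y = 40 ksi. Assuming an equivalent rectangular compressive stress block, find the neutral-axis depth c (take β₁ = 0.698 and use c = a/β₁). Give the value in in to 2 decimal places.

T = A_s f_y = 4.63 × 40 = 185.2 kips.
a = T/(0.85 f'_c b) = 185.2/(0.85 × 7.05 × 19.7) = 1.5688 in.
With β₁ = 0.698, c = a/β₁ = 1.5688/0.698 = 2.25 in.

c ≈ 2.25 in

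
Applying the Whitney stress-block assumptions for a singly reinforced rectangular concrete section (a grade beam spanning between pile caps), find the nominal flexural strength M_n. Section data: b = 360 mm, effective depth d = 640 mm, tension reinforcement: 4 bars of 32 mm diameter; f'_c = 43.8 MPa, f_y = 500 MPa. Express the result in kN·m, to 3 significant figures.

A_s = 4 × 804 = 3216 mm².
T = A_s f_y = 3216 × 500 = 1608000 N = 1608 kN.
From C = T: a = T/(0.85 f'_c b) = 1608000/(0.85 × 43.8 × 360) = 119.97 mm.
M_n = T(d − a/2) = 1608 kN × (640 − 59.985) mm = 932.66 kN·m.

M_n ≈ 933 kN·m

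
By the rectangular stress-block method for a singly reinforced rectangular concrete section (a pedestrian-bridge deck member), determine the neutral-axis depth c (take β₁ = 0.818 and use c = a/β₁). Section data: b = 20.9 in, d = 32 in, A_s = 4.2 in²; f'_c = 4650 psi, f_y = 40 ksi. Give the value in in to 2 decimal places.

c ≈ 2.49 in

T = A_s f_y = 4.2 × 40 = 168 kips.
a = T/(0.85 f'_c b) = 168/(0.85 × 4.65 × 20.9) = 2.0337 in.
With β₁ = 0.818, c = a/β₁ = 2.0337/0.818 = 2.49 in.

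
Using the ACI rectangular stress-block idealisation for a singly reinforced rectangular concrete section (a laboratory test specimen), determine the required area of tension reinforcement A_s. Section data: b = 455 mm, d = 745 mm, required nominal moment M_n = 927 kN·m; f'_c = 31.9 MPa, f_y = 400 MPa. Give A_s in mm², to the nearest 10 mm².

With M_n = 0.85 f'_c a b (d − a/2), solve the quadratic for a:
a = d − √(d² − 2M_n/(0.85 f'_c b)) = 745 − √(745² − 2 × 927×10⁶/(0.85 × 31.9 × 455)) = 108.80 mm.
A_s = 0.85 f'_c a b / f_y = 0.85 × 31.9 × 108.80 × 455 / 400 = 3355.8 mm².

A_s ≈ 3360 mm²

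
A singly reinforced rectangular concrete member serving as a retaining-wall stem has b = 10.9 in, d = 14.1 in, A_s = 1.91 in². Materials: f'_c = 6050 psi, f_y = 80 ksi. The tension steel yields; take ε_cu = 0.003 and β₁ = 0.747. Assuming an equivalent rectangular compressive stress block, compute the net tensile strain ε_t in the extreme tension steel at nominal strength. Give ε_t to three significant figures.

ε_t ≈ 0.00859

a = A_s f_y/(0.85 f'_c b) = 2.726 in.
β₁ = 0.747, so c = a/β₁ = 2.726/0.747 = 3.649 in.
From the linear strain diagram with ε_cu = 0.003: ε_t = 0.003 (d − c)/c = 0.003 × (14.1 − 3.649)/3.649 = 0.00859.
Since ε_t ≥ 0.005, the section is tension-controlled.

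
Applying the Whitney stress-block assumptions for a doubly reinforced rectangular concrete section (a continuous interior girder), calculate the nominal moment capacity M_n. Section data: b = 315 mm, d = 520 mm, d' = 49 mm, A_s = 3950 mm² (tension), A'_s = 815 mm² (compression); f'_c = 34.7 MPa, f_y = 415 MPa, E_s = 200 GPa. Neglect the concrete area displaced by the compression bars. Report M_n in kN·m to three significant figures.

Assume both tension and compression steel yield.
Net tension couple steel: A_s − A'_s = 3135 mm².
a = (A_s − A'_s) f_y / (0.85 f'_c b) = 1301025/(0.85 × 34.7 × 315) = 140.03 mm.
c = a/β₁ = 140.03/0.802 = 174.60 mm; ε'_s = 0.003(c − d')/c = 0.0022 ≥ f_y/E_s = 0.0021, so compression steel does yield.
M_n = (A_s − A'_s) f_y (d − a/2) + A'_s f_y (d − d') = [1301025 × (520 − 70.015) + 338225 × (520 − 49)] × 10⁻⁶ = 585.44 + 159.30 = 744.74 kN·m.

M_n ≈ 745 kN·m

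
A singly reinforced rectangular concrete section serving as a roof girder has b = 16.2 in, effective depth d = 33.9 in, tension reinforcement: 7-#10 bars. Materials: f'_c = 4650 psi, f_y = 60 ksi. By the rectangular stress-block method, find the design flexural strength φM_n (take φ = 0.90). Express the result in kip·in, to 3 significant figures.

A_s = 7 × 1.27 = 8.89 in².
T = A_s f_y = 8.89 × 60 = 533.4 kips.
a = T/(0.85 f'_c b) = 533.4/(0.85 × 4.65 × 16.2) = 8.330 in.
M_n = T(d − a/2) = 533.4 × (33.9 − 4.165) = 15860.6 kip·in.
φM_n = 0.90 × 15860.6 = 14274.5 kip·in.

φM_n ≈ 14300 kip·in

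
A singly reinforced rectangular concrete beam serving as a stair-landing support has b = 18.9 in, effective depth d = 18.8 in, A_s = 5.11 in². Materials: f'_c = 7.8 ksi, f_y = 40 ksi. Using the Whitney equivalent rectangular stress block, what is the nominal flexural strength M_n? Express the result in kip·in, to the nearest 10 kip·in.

T = A_s f_y = 5.11 × 40 = 204.4 kips.
a = T/(0.85 f'_c b) = 204.4/(0.85 × 7.8 × 18.9) = 1.631 in.
M_n = T(d − a/2) = 204.4 × (18.8 − 0.8155) = 3676.0 kip·in.

M_n ≈ 3680 kip·in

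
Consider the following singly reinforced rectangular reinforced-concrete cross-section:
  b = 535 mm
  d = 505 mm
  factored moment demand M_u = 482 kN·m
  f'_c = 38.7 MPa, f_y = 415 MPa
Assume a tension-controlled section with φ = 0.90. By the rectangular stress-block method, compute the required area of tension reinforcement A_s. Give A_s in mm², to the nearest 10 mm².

M_n = M_u/φ = 482/0.90 = 535.556 kN·m.
With M_n = 0.85 f'_c a b (d − a/2), solve the quadratic for a:
a = d − √(d² − 2M_n/(0.85 f'_c b)) = 505 − √(505² − 2 × 535.556×10⁶/(0.85 × 38.7 × 535)) = 64.36 mm.
A_s = 0.85 f'_c a b / f_y = 0.85 × 38.7 × 64.36 × 535 / 415 = 2729.3 mm².

A_s ≈ 2730 mm²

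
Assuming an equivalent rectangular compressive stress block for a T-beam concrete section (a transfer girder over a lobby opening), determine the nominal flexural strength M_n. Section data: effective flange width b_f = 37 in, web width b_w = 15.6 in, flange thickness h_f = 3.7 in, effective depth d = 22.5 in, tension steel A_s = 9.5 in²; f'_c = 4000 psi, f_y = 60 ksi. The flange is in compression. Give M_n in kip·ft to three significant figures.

M_n ≈ 956 kip·ft

Tension: T = A_s f_y = 9.5 × 60 = 570 kips.
Try a within the flange: a = T/(0.85 f'_c b_f) = 570/(0.85 × 4 × 37) = 4.531 in.
a = 4.531 > h_f = 3.7 in: the block extends into the web. Split into flange-overhang and web parts.
C_f = 0.85 f'_c (b_f − b_w) h_f = 0.85 × 4 × (37 − 15.6) × 3.7 = 269.2 kips.
Remaining web compression depth: a_w = (T − C_f)/(0.85 f'_c b_w) = (570 − 269.2)/(0.85 × 4 × 15.6) = 5.671 in.
M_n = C_f(d − h_f/2) + (T − C_f)(d − a_w/2) = 269.2 × (22.5 − 1.85) + 300.8 × (22.5 − 2.8355) = 5559.0 + 5915.1 = 11474.1 kip·in.
M_n = 11474.1/12 = 956.18 kip·ft.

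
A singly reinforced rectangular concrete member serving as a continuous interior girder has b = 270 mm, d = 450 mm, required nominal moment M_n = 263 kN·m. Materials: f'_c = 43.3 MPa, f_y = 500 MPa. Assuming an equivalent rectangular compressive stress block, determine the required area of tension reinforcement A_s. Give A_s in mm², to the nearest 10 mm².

With M_n = 0.85 f'_c a b (d − a/2), solve the quadratic for a:
a = d − √(d² − 2M_n/(0.85 f'_c b)) = 450 − √(450² − 2 × 263×10⁶/(0.85 × 43.3 × 270)) = 63.26 mm.
A_s = 0.85 f'_c a b / f_y = 0.85 × 43.3 × 63.26 × 270 / 500 = 1257.3 mm².

A_s ≈ 1260 mm²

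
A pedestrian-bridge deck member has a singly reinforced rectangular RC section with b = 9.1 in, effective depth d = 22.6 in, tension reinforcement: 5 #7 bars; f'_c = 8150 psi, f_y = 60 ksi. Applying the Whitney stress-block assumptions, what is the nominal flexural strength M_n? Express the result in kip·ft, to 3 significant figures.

M_n ≈ 318 kip·ft

A_s = 5 × 0.6 = 3 in².
T = A_s f_y = 3 × 60 = 180 kips.
a = T/(0.85 f'_c b) = 180/(0.85 × 8.15 × 9.1) = 2.855 in.
M_n = T(d − a/2) = 180 × (22.6 − 1.4275) = 3811.1 kip·in = 3811.1/12 = 317.59 kip·ft.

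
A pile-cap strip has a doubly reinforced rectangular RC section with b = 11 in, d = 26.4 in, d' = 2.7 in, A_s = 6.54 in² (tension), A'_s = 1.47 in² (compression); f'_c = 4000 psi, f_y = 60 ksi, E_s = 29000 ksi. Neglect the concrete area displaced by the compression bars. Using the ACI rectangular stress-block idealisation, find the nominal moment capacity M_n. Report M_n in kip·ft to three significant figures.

Assume both steels yield.
a = (A_s − A'_s) f_y/(0.85 f'_c b) = (6.54 − 1.47) × 60/(0.85 × 4 × 11) = 8.134 in.
c = a/β₁ = 8.134/0.85 = 9.569 in; ε'_s = 0.003(c − d')/c = 0.0022 ≥ ε_y = 0.0021, so the compression steel yields.
M_n = (A_s − A'_s) f_y (d − a/2) + A'_s f_y (d − d') = 304.2 × (26.4 − 4.067) + 88.2 × (26.4 − 2.7) = 6793.7 + 2090.3 = 8884.0 kip·in = 8884.0/12 = 740.33 kip·ft.

M_n ≈ 740 kip·ft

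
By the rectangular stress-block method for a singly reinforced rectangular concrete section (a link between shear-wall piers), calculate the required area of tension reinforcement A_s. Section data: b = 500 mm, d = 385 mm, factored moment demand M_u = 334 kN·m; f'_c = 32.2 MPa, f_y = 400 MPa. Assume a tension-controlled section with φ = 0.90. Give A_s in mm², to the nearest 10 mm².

M_n = M_u/φ = 334/0.90 = 371.111 kN·m.
With M_n = 0.85 f'_c a b (d − a/2), solve the quadratic for a:
a = d − √(d² − 2M_n/(0.85 f'_c b)) = 385 − √(385² − 2 × 371.111×10⁶/(0.85 × 32.2 × 500)) = 78.42 mm.
A_s = 0.85 f'_c a b / f_y = 0.85 × 32.2 × 78.42 × 500 / 400 = 2682.9 mm².

A_s ≈ 2680 mm²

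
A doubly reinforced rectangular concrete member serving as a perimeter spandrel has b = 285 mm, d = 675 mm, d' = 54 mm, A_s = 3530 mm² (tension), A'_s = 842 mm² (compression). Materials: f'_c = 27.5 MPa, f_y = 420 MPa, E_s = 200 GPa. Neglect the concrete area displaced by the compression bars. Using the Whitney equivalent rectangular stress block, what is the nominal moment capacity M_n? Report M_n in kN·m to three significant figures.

Assume both tension and compression steel yield.
Net tension couple steel: A_s − A'_s = 2688 mm².
a = (A_s − A'_s) f_y / (0.85 f'_c b) = 1128960/(0.85 × 27.5 × 285) = 169.47 mm.
c = a/β₁ = 169.47/0.85 = 199.38 mm; ε'_s = 0.003(c − d')/c = 0.0022 ≥ f_y/E_s = 0.0021, so compression steel does yield.
M_n = (A_s − A'_s) f_y (d − a/2) + A'_s f_y (d − d') = [1128960 × (675 − 84.735) + 353640 × (675 − 54)] × 10⁻⁶ = 666.39 + 219.61 = 886.00 kN·m.

M_n ≈ 886 kN·m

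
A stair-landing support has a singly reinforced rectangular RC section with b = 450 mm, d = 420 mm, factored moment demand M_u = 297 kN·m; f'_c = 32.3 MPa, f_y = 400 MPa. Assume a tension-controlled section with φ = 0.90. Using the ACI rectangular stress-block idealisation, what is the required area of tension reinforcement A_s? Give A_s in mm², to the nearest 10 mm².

A_s ≈ 2140 mm²

M_n = M_u/φ = 297/0.90 = 330 kN·m.
With M_n = 0.85 f'_c a b (d − a/2), solve the quadratic for a:
a = d − √(d² − 2M_n/(0.85 f'_c b)) = 420 − √(420² − 2 × 330×10⁶/(0.85 × 32.3 × 450)) = 69.32 mm.
A_s = 0.85 f'_c a b / f_y = 0.85 × 32.3 × 69.32 × 450 / 400 = 2141.1 mm².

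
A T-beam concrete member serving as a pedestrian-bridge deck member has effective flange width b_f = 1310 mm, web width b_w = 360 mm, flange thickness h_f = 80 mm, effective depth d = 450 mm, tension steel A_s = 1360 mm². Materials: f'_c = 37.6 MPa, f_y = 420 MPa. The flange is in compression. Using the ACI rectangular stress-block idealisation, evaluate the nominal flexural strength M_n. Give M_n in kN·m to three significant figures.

M_n ≈ 253 kN·m

Tension: T = A_s f_y = 1360 × 420 = 571200 N.
Try a within the flange: a = T/(0.85 f'_c b_f) = 571200/(0.85 × 37.6 × 1310) = 13.64 mm.
Since a = 13.64 ≤ h_f = 80 mm, the stress block lies entirely in the flange; analyse as a rectangular beam of width b_f.
M_n = T(d − a/2) = 571200 × (450 − 6.82) = 253.14 × 10⁶ N·mm.
M_n = 253.14 kN·m.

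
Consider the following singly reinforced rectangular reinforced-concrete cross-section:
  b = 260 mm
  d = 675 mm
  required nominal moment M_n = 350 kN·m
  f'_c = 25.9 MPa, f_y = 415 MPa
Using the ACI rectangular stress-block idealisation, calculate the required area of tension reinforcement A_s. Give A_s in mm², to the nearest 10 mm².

With M_n = 0.85 f'_c a b (d − a/2), solve the quadratic for a:
a = d − √(d² − 2M_n/(0.85 f'_c b)) = 675 − √(675² − 2 × 350×10⁶/(0.85 × 25.9 × 260)) = 97.65 mm.
A_s = 0.85 f'_c a b / f_y = 0.85 × 25.9 × 97.65 × 260 / 415 = 1346.8 mm².

A_s ≈ 1350 mm²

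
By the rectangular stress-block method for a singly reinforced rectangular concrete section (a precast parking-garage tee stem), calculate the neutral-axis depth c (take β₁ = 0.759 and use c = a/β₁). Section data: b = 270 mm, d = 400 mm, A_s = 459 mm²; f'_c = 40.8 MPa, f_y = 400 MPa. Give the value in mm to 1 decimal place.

T = A_s f_y = 459 × 400 = 183600 N = 183.6 kN.
Setting C = 0.85 f'_c a b equal to T: a = 183600/(0.85 × 40.8 × 270) = 19.608 mm.
With β₁ = 0.759, c = a/β₁ = 19.608/0.759 = 25.8 mm.

c ≈ 25.8 mm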